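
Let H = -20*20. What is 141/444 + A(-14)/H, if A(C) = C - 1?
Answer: 1051/2960 ≈ 0.35507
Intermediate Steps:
A(C) = -1 + C
H = -400
141/444 + A(-14)/H = 141/444 + (-1 - 14)/(-400) = 141*(1/444) - 15*(-1/400) = 47/148 + 3/80 = 1051/2960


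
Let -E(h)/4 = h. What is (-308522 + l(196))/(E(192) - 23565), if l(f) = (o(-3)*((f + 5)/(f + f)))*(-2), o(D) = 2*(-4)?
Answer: 15117176/1192317 ≈ 12.679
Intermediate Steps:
o(D) = -8
l(f) = 8*(5 + f)/f (l(f) = -8*(f + 5)/(f + f)*(-2) = -8*(5 + f)/(2*f)*(-2) = -8*(5 + f)*1/(2*f)*(-2) = -4*(5 + f)/f*(-2) = 8*(5 + f)/f)
E(h) = -4*h
(-308522 + l(196))/(E(192) - 23565) = (-308522 + (8 + 40/196))/(-4*192 - 23565) = (-308522 + (8 + 40*(1/196)))/(-768 - 23565) = (-308522 + (8 + 10/49))/(-24333) = (-308522 + 402/49)*(-1/24333) = -15117176/49*(-1/24333) = 15117176/1192317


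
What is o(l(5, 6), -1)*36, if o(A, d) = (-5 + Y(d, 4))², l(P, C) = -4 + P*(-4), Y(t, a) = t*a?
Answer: 2916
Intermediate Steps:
Y(t, a) = a*t
l(P, C) = -4 - 4*P
o(A, d) = (-5 + 4*d)²
o(l(5, 6), -1)*36 = (-5 + 4*(-1))²*36 = (-5 - 4)²*36 = (-9)²*36 = 81*36 = 2916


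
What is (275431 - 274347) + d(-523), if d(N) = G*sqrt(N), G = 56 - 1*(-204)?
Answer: 1084 + 260*I*sqrt(523) ≈ 1084.0 + 5946.0*I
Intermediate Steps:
G = 260 (G = 56 + 204 = 260)
d(N) = 260*sqrt(N)
(275431 - 274347) + d(-523) = (275431 - 274347) + 260*sqrt(-523) = 1084 + 260*(I*sqrt(523)) = 1084 + 260*I*sqrt(523)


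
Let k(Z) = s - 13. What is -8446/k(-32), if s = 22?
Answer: -8446/9 ≈ -938.44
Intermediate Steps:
k(Z) = 9 (k(Z) = 22 - 13 = 9)
-8446/k(-32) = -8446/9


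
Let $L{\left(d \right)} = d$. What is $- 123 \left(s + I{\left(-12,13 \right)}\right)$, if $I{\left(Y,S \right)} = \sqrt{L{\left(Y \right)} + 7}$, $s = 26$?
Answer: $-3198 - 123 i \sqrt{5} \approx -3198.0 - 275.04 i$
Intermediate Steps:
$I{\left(Y,S \right)} = \sqrt{7 + Y}$ ($I{\left(Y,S \right)} = \sqrt{Y + 7} = \sqrt{7 + Y}$)
$- 123 \left(s + I{\left(-12,13 \right)}\right) = - 123 \left(26 + \sqrt{7 - 12}\right) = - 123 \left(26 + \sqrt{-5}\right) = - 123 \left(26 + i \sqrt{5}\right) = -3198 - 123 i \sqrt{5}$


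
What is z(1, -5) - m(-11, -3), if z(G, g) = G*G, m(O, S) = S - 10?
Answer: 14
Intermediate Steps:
m(O, S) = -10 + S
z(G, g) = G**2
z(1, -5) - m(-11, -3) = 1**2 - (-10 - 3) = 1 - 1*(-13) = 1 + 13 = 14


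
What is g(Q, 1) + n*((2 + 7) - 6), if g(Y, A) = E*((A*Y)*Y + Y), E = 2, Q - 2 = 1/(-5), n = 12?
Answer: 1152/25 ≈ 46.080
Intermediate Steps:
Q = 9/5 (Q = 2 + 1/(-5) = 2 - ⅕ = 9/5 ≈ 1.8000)
g(Y, A) = 2*Y + 2*A*Y² (g(Y, A) = 2*((A*Y)*Y + Y) = 2*(A*Y² + Y) = 2*(Y + A*Y²) = 2*Y + 2*A*Y²)
g(Q, 1) + n*((2 + 7) - 6) = 2*(9/5)*(1 + 1*(9/5)) + 12*((2 + 7) - 6) = 2*(9/5)*(1 + 9/5) + 12*(9 - 6) = 2*(9/5)*(14/5) + 12*3 = 252/25 + 36 = 1152/25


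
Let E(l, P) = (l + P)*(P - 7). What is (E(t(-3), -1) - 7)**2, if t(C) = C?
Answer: 625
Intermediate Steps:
E(l, P) = (-7 + P)*(P + l) (E(l, P) = (P + l)*(-7 + P) = (-7 + P)*(P + l))
(E(t(-3), -1) - 7)**2 = (((-1)**2 - 7*(-1) - 7*(-3) - 1*(-3)) - 7)**2 = ((1 + 7 + 21 + 3) - 7)**2 = (32 - 7)**2 = 25**2 = 625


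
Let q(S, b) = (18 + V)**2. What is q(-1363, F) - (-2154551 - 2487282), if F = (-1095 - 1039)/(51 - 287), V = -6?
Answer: 4641977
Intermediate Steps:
F = 1067/118 (F = -2134/(-236) = -2134*(-1/236) = 1067/118 ≈ 9.0424)
q(S, b) = 144 (q(S, b) = (18 - 6)**2 = 12**2 = 144)
q(-1363, F) - (-2154551 - 2487282) = 144 - (-2154551 - 2487282) = 144 - 1*(-4641833) = 144 + 4641833 = 4641977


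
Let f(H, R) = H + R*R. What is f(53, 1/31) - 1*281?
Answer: -219107/961 ≈ -228.00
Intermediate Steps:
f(H, R) = H + R²
f(53, 1/31) - 1*281 = (53 + (1/31)²) - 1*281 = (53 + (1/31)²) - 281 = (53 + 1/961) - 281 = 50934/961 - 281 = -219107/961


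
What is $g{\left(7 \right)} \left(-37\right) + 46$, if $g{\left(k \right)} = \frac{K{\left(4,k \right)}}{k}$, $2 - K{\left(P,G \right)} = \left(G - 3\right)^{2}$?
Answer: $120$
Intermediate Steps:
$K{\left(P,G \right)} = 2 - \left(-3 + G\right)^{2}$ ($K{\left(P,G \right)} = 2 - \left(G - 3\right)^{2} = 2 - \left(-3 + G\right)^{2}$)
$g{\left(k \right)} = \frac{2 - \left(-3 + k\right)^{2}}{k}$
$g{\left(7 \right)} \left(-37\right) + 46 = \frac{2 - \left(-3 + 7\right)^{2}}{7} \left(-37\right) + 46 = \frac{2 - 4^{2}}{7} \left(-37\right) + 46 = \frac{2 - 16}{7} \left(-37\right) + 46 = \frac{1}{7} \left(-14\right) \left(-37\right) + 46 = \left(-2\right) \left(-37\right) + 46 = 74 + 46 = 120$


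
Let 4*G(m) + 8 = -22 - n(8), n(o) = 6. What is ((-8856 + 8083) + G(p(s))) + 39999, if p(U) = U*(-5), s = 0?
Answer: 39217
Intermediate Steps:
p(U) = -5*U
G(m) = -9 (G(m) = -2 + (-22 - 1*6)/4 = -2 + (-22 - 6)/4 = -2 + (1/4)*(-28) = -2 - 7 = -9)
((-8856 + 8083) + G(p(s))) + 39999 = ((-8856 + 8083) - 9) + 39999 = (-773 - 9) + 39999 = -782 + 39999 = 39217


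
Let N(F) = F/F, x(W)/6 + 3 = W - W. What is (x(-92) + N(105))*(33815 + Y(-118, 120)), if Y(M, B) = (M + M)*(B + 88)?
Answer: 259641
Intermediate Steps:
x(W) = -18 (x(W) = -18 + 6*(W - W) = -18 + 6*0 = -18 + 0 = -18)
N(F) = 1
Y(M, B) = 2*M*(88 + B) (Y(M, B) = (2*M)*(88 + B) = 2*M*(88 + B))
(x(-92) + N(105))*(33815 + Y(-118, 120)) = (-18 + 1)*(33815 + 2*(-118)*(88 + 120)) = -17*(33815 + 2*(-118)*208) = -17*(33815 - 49088) = -17*(-15273) = 259641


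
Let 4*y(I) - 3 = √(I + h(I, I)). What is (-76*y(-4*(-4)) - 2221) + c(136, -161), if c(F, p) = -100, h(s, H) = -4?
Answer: -2378 - 38*√3 ≈ -2443.8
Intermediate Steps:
y(I) = ¾ + √(-4 + I)/4 (y(I) = ¾ + √(I - 4)/4 = ¾ + √(-4 + I)/4)
(-76*y(-4*(-4)) - 2221) + c(136, -161) = (-76*(¾ + √(-4 - 4*(-4))/4) - 2221) - 100 = (-76*(¾ + √(-4 + 16)/4) - 2221) - 100 = (-76*(¾ + √12/4) - 2221) - 100 = (-76*(¾ + (2*√3)/4) - 2221) - 100 = (-76*(¾ + √3/2) - 2221) - 100 = ((-57 - 38*√3) - 2221) - 100 = (-2278 - 38*√3) - 100 = -2378 - 38*√3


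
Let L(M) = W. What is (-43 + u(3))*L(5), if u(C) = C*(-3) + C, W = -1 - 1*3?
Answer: 196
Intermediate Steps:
W = -4 (W = -1 - 3 = -4)
L(M) = -4
u(C) = -2*C (u(C) = -3*C + C = -2*C)
(-43 + u(3))*L(5) = (-43 - 2*3)*(-4) = (-43 - 6)*(-4) = -49*(-4) = 196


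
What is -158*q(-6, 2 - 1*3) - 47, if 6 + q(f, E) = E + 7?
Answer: -47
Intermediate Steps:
q(f, E) = 1 + E (q(f, E) = -6 + (E + 7) = -6 + (7 + E) = 1 + E)
-158*q(-6, 2 - 1*3) - 47 = -158*(1 + (2 - 1*3)) - 47 = -158*(1 + (2 - 3)) - 47 = -158*(1 - 1) - 47 = -158*0 - 47 = 0 - 47 = -47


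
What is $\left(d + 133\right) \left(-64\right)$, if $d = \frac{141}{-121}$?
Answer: $- \frac{1020928}{121} \approx -8437.4$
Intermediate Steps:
$d = - \frac{141}{121}$ ($d = 141 \left(- \frac{1}{121}\right) = - \frac{141}{121} \approx -1.1653$)
$\left(d + 133\right) \left(-64\right) = \left(- \frac{141}{121} + 133\right) \left(-64\right) = \frac{15952}{121} \left(-64\right) = - \frac{1020928}{121}$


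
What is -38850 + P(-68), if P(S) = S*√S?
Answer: -38850 - 136*I*√17 ≈ -38850.0 - 560.74*I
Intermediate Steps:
P(S) = S^(3/2)
-38850 + P(-68) = -38850 + (-68)^(3/2) = -38850 - 136*I*√17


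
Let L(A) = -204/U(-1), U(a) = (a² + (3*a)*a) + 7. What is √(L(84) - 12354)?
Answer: 3*I*√166342/11 ≈ 111.23*I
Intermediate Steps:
U(a) = 7 + 4*a² (U(a) = (a² + 3*a²) + 7 = 4*a² + 7 = 7 + 4*a²)
L(A) = -204/11 (L(A) = -204/(7 + 4*(-1)²) = -204/(7 + 4*1) = -204/(7 + 4) = -204/11)
√(L(84) - 12354) = √(-204/11 - 12354) = √(-136098/11) = 3*I*√166342/11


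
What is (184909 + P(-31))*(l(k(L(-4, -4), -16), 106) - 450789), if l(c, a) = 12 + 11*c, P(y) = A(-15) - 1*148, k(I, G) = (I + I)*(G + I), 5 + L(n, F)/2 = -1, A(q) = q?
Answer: -81913605210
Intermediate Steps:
L(n, F) = -12 (L(n, F) = -10 + 2*(-1) = -10 - 2 = -12)
k(I, G) = 2*I*(G + I) (k(I, G) = (2*I)*(G + I) = 2*I*(G + I))
P(y) = -163 (P(y) = -15 - 1*148 = -15 - 148 = -163)
(184909 + P(-31))*(l(k(L(-4, -4), -16), 106) - 450789) = (184909 - 163)*((12 + 11*(2*(-12)*(-16 - 12))) - 450789) = 184746*((12 + 11*(2*(-12)*(-28))) - 450789) = 184746*((12 + 11*672) - 450789) = 184746*((12 + 7392) - 450789) = 184746*(7404 - 450789) = 184746*(-443385) = -81913605210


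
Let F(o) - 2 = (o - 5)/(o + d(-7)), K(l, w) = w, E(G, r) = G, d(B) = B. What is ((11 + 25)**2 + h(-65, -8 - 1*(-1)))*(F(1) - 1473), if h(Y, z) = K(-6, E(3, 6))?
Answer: -1909963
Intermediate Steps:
F(o) = 2 + (-5 + o)/(-7 + o) (F(o) = 2 + (o - 5)/(o - 7) = 2 + (-5 + o)/(-7 + o))
h(Y, z) = 3
((11 + 25)**2 + h(-65, -8 - 1*(-1)))*(F(1) - 1473) = ((11 + 25)**2 + 3)*((-19 + 3*1)/(-7 + 1) - 1473) = (36**2 + 3)*((-19 + 3)/(-6) - 1473) = (1296 + 3)*(-1/6*(-16) - 1473) = 1299*(8/3 - 1473) = 1299*(-4411/3) = -1909963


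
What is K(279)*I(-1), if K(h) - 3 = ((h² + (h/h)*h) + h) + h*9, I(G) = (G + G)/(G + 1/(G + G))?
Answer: 107884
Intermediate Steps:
I(G) = 2*G/(G + 1/(2*G)) (I(G) = (2*G)/(G + 1/(2*G)) = 2*G/(G + 1/(2*G)))
K(h) = 3 + h² + 11*h (K(h) = 3 + (((h² + (h/h)*h) + h) + h*9) = 3 + (((h² + 1*h) + h) + 9*h) = 3 + (((h² + h) + h) + 9*h) = 3 + (((h + h²) + h) + 9*h) = 3 + ((h² + 2*h) + 9*h) = 3 + (h² + 11*h) = 3 + h² + 11*h)
K(279)*I(-1) = (3 + 279² + 11*279)*(4*(-1)²/(1 + 2*(-1)²)) = (3 + 77841 + 3069)*(4*1/(1 + 2*1)) = 80913*(4*1/(1 + 2)) = 80913*(4*1/3) = 80913*(4*1*(⅓)) = 80913*(4/3) = 107884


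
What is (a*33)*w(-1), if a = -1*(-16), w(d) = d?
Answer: -528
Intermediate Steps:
a = 16
(a*33)*w(-1) = (16*33)*(-1) = 528*(-1) = -528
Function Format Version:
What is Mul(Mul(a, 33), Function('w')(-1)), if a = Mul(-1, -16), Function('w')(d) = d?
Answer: -528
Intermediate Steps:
a = 16
Mul(Mul(a, 33), Function('w')(-1)) = Mul(Mul(16, 33), -1) = Mul(528, -1) = -528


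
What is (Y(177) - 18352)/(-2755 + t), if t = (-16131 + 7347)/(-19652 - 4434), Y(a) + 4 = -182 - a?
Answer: 225384745/33174073 ≈ 6.7940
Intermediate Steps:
Y(a) = -186 - a (Y(a) = -4 + (-182 - a) = -186 - a)
t = 4392/12043 (t = -8784/(-24086) = -8784*(-1/24086) = 4392/12043 ≈ 0.36469)
(Y(177) - 18352)/(-2755 + t) = ((-186 - 1*177) - 18352)/(-2755 + 4392/12043) = ((-186 - 177) - 18352)/(-33174073/12043) = (-363 - 18352)*(-12043/33174073) = -18715*(-12043/33174073) = 225384745/33174073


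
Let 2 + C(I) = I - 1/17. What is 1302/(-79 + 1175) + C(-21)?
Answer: -203749/9316 ≈ -21.871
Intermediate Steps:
C(I) = -35/17 + I (C(I) = -2 + (I - 1/17) = -2 + (-1/17 + I) = -35/17 + I)
1302/(-79 + 1175) + C(-21) = 1302/(-79 + 1175) + (-35/17 - 21) = 1302/1096 - 392/17 = (1/1096)*1302 - 392/17 = 651/548 - 392/17 = -203749/9316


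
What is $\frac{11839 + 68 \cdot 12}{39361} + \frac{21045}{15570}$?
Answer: $\frac{68359373}{40856718} \approx 1.6731$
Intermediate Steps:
$\frac{11839 + 68 \cdot 12}{39361} + \frac{21045}{15570} = \left(11839 + 816\right) \frac{1}{39361} + 21045 \cdot \frac{1}{15570} = 12655 \cdot \frac{1}{39361} + \frac{1403}{1038} = \frac{12655}{39361} + \frac{1403}{1038} = \frac{68359373}{40856718}$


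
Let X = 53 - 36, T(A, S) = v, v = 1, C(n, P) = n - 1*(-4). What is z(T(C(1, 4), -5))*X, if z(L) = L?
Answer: 17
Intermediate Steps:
C(n, P) = 4 + n (C(n, P) = n + 4 = 4 + n)
T(A, S) = 1
X = 17
z(T(C(1, 4), -5))*X = 1*17 = 17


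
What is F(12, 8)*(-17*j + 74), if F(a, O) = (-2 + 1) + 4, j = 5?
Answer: -33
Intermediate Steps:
F(a, O) = 3 (F(a, O) = -1 + 4 = 3)
F(12, 8)*(-17*j + 74) = 3*(-17*5 + 74) = 3*(-85 + 74) = 3*(-11) = -33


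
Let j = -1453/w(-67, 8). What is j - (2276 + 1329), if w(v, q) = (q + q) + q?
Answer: -87973/24 ≈ -3665.5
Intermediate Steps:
w(v, q) = 3*q (w(v, q) = 2*q + q = 3*q)
j = -1453/24 (j = -1453/(3*8) = -1453/24 ≈ -60.542)
j - (2276 + 1329) = -1453/24 - (2276 + 1329) = -1453/24 - 1*3605 = -1453/24 - 3605 = -87973/24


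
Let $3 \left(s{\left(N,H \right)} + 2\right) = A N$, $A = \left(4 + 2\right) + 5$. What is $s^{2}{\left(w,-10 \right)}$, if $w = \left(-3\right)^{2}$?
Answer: $961$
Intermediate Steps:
$A = 11$ ($A = 6 + 5 = 11$)
$w = 9$
$s{\left(N,H \right)} = -2 + \frac{11 N}{3}$
$s^{2}{\left(w,-10 \right)} = \left(-2 + \frac{11}{3} \cdot 9\right)^{2} = \left(-2 + 33\right)^{2} = 31^{2} = 961$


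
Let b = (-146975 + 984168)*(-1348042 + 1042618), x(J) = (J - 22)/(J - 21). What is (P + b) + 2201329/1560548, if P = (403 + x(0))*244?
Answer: -8379633180376392427/32771508 ≈ -2.5570e+11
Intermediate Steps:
x(J) = (-22 + J)/(-21 + J)
P = 2070340/21 (P = (403 + (-22 + 0)/(-21 + 0))*244 = (403 - 22/(-21))*244 = (403 - 1/21*(-22))*244 = (403 + 22/21)*244 = (8485/21)*244 = 2070340/21 ≈ 98588.)
b = -255698834832 (b = 837193*(-305424) = -255698834832)
(P + b) + 2201329/1560548 = (2070340/21 - 255698834832) + 2201329/1560548 = -5369673461132/21 + 2201329*(1/1560548) = -5369673461132/21 + 2201329/1560548 = -8379633180376392427/32771508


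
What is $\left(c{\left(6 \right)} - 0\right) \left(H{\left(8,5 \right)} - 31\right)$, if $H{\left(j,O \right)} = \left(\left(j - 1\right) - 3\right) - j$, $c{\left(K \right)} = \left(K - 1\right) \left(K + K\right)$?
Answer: $-2100$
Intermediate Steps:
$c{\left(K \right)} = 2 K \left(-1 + K\right)$ ($c{\left(K \right)} = \left(-1 + K\right) 2 K = 2 K \left(-1 + K\right)$)
$H{\left(j,O \right)} = -4$ ($H{\left(j,O \right)} = \left(\left(-1 + j\right) - 3\right) - j = \left(-4 + j\right) - j = -4$)
$\left(c{\left(6 \right)} - 0\right) \left(H{\left(8,5 \right)} - 31\right) = \left(2 \cdot 6 \left(-1 + 6\right) - 0\right) \left(-4 - 31\right) = \left(2 \cdot 6 \cdot 5 + 0\right) \left(-35\right) = \left(60 + 0\right) \left(-35\right) = 60 \left(-35\right) = -2100$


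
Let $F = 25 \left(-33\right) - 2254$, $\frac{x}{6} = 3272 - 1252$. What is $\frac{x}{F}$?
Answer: $- \frac{12120}{3079} \approx -3.9363$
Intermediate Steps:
$x = 12120$ ($x = 6 \left(3272 - 1252\right) = 6 \cdot 2020 = 12120$)
$F = -3079$ ($F = -825 - 2254 = -3079$)
$\frac{x}{F} = \frac{12120}{-3079} = 12120 \left(- \frac{1}{3079}\right) = - \frac{12120}{3079}$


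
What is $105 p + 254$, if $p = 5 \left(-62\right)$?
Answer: $-32296$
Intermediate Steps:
$p = -310$
$105 p + 254 = 105 \left(-310\right) + 254 = -32550 + 254 = -32296$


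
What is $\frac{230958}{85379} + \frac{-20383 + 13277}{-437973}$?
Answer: $\frac{14537153044}{5341956681} \approx 2.7213$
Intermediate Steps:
$\frac{230958}{85379} + \frac{-20383 + 13277}{-437973} = 230958 \cdot \frac{1}{85379} - - \frac{7106}{437973} = \frac{32994}{12197} + \frac{7106}{437973} = \frac{14537153044}{5341956681}$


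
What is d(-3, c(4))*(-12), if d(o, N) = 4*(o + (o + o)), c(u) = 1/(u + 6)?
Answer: 432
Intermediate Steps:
c(u) = 1/(6 + u)
d(o, N) = 12*o (d(o, N) = 4*(o + 2*o) = 4*(3*o) = 12*o)
d(-3, c(4))*(-12) = (12*(-3))*(-12) = -36*(-12) = 432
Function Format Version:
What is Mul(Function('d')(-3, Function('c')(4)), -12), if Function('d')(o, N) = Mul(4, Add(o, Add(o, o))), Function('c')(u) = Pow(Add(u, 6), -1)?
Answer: 432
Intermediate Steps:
Function('c')(u) = Pow(Add(6, u), -1)
Function('d')(o, N) = Mul(12, o) (Function('d')(o, N) = Mul(4, Add(o, Mul(2, o))) = Mul(4, Mul(3, o)) = Mul(12, o))
Mul(Function('d')(-3, Function('c')(4)), -12) = Mul(Mul(12, -3), -12) = Mul(-36, -12) = 432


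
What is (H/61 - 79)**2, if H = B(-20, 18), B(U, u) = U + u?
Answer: 23242041/3721 ≈ 6246.2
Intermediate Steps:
H = -2 (H = -20 + 18 = -2)
(H/61 - 79)**2 = (-2/61 - 79)**2 = (-4821/61)**2 = 23242041/3721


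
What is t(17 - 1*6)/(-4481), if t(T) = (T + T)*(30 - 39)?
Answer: 198/4481 ≈ 0.044187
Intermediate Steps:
t(T) = -18*T (t(T) = (2*T)*(-9) = -18*T)
t(17 - 1*6)/(-4481) = -18*(17 - 1*6)/(-4481) = -18*(17 - 6)*(-1/4481) = -18*11*(-1/4481) = -198*(-1/4481) = 198/4481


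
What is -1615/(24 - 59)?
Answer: 323/7 ≈ 46.143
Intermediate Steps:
-1615/(24 - 59) = -1615/(-35) = -1/35*(-1615) = 323/7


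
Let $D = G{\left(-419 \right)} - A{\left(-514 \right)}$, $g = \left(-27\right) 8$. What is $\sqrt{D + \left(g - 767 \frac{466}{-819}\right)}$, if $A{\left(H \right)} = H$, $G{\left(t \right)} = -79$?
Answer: $\frac{\sqrt{289037}}{21} \approx 25.601$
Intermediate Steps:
$g = -216$
$D = 435$ ($D = -79 - -514 = -79 + 514 = 435$)
$\sqrt{D + \left(g - 767 \frac{466}{-819}\right)} = \sqrt{435 - \left(216 + 767 \frac{466}{-819}\right)} = \sqrt{435 - \left(216 + 767 \cdot 466 \left(- \frac{1}{819}\right)\right)} = \sqrt{435 - - \frac{13886}{63}} = \sqrt{435 + \left(-216 + \frac{27494}{63}\right)} = \sqrt{435 + \frac{13886}{63}} = \sqrt{\frac{41291}{63}} = \frac{\sqrt{289037}}{21}$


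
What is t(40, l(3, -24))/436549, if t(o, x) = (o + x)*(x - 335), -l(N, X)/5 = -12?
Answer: -27500/436549 ≈ -0.062994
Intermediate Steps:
l(N, X) = 60 (l(N, X) = -5*(-12) = 60)
t(o, x) = (-335 + x)*(o + x) (t(o, x) = (o + x)*(-335 + x) = (-335 + x)*(o + x))
t(40, l(3, -24))/436549 = (60² - 335*40 - 335*60 + 40*60)/436549 = (3600 - 13400 - 20100 + 2400)*(1/436549) = -27500*1/436549 = -27500/436549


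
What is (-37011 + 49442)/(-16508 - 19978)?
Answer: -12431/36486 ≈ -0.34071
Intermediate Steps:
(-37011 + 49442)/(-16508 - 19978) = 12431/(-36486) = 12431*(-1/36486) = -12431/36486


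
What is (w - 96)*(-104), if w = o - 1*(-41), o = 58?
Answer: -312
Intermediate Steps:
w = 99 (w = 58 - 1*(-41) = 58 + 41 = 99)
(w - 96)*(-104) = (99 - 96)*(-104) = 3*(-104) = -312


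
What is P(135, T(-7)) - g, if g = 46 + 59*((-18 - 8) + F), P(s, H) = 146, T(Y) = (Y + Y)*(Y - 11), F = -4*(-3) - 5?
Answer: 1221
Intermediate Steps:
F = 7 (F = 12 - 5 = 7)
T(Y) = 2*Y*(-11 + Y) (T(Y) = (2*Y)*(-11 + Y) = 2*Y*(-11 + Y))
g = -1075 (g = 46 + 59*((-18 - 8) + 7) = 46 + 59*(-26 + 7) = 46 + 59*(-19) = 46 - 1121 = -1075)
P(135, T(-7)) - g = 146 - 1*(-1075) = 146 + 1075 = 1221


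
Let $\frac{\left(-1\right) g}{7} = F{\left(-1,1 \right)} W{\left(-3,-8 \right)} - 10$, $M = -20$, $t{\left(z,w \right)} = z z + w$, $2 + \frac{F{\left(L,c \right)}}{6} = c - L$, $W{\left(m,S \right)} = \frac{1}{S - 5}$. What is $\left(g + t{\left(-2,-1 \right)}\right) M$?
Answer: $-1460$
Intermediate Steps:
$W{\left(m,S \right)} = \frac{1}{-5 + S}$
$F{\left(L,c \right)} = -12 - 6 L + 6 c$ ($F{\left(L,c \right)} = -12 + 6 \left(c - L\right) = -12 - \left(- 6 c + 6 L\right) = -12 - 6 L + 6 c$)
$t{\left(z,w \right)} = w + z^{2}$ ($t{\left(z,w \right)} = z^{2} + w = w + z^{2}$)
$g = 70$ ($g = - 7 \left(\frac{-12 - -6 + 6 \cdot 1}{-5 - 8} - 10\right) = - 7 \left(\frac{-12 + 6 + 6}{-13} - 10\right) = - 7 \left(0 \left(- \frac{1}{13}\right) - 10\right) = - 7 \left(0 - 10\right) = \left(-7\right) \left(-10\right) = 70$)
$\left(g + t{\left(-2,-1 \right)}\right) M = \left(70 - \left(1 - \left(-2\right)^{2}\right)\right) \left(-20\right) = \left(70 + \left(-1 + 4\right)\right) \left(-20\right) = \left(70 + 3\right) \left(-20\right) = 73 \left(-20\right) = -1460$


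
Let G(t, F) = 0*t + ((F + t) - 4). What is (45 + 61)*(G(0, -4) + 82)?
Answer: 7844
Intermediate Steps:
G(t, F) = -4 + F + t (G(t, F) = 0 + (-4 + F + t) = -4 + F + t)
(45 + 61)*(G(0, -4) + 82) = (45 + 61)*((-4 - 4 + 0) + 82) = 106*(-8 + 82) = 106*74 = 7844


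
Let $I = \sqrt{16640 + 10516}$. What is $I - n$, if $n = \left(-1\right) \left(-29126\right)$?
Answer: $-29126 + 2 \sqrt{6789} \approx -28961.0$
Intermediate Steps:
$I = 2 \sqrt{6789}$ ($I = \sqrt{27156} = 2 \sqrt{6789} \approx 164.79$)
$n = 29126$
$I - n = 2 \sqrt{6789} - 29126 = -29126 + 2 \sqrt{6789}$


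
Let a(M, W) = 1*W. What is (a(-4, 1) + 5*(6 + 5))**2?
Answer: 3136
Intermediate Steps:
a(M, W) = W
(a(-4, 1) + 5*(6 + 5))**2 = (1 + 5*(6 + 5))**2 = (1 + 5*11)**2 = (1 + 55)**2 = 56**2 = 3136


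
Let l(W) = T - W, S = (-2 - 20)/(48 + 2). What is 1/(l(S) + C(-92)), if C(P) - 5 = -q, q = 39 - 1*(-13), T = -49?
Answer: -25/2389 ≈ -0.010465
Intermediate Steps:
q = 52 (q = 39 + 13 = 52)
C(P) = -47 (C(P) = 5 - 1*52 = 5 - 52 = -47)
S = -11/25 (S = -22/50 = -22*1/50 = -11/25 ≈ -0.44000)
l(W) = -49 - W
1/(l(S) + C(-92)) = 1/((-49 - 1*(-11/25)) - 47) = 1/((-49 + 11/25) - 47) = 1/(-1214/25 - 47) = 1/(-2389/25) = -25/2389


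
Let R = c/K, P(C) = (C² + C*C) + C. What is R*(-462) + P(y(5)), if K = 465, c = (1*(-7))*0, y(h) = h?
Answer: 55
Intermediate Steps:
c = 0 (c = -7*0 = 0)
P(C) = C + 2*C² (P(C) = (C² + C²) + C = 2*C² + C = C + 2*C²)
R = 0 (R = 0/465 = 0*(1/465) = 0)
R*(-462) + P(y(5)) = 0*(-462) + 5*(1 + 2*5) = 0 + 5*(1 + 10) = 0 + 5*11 = 0 + 55 = 55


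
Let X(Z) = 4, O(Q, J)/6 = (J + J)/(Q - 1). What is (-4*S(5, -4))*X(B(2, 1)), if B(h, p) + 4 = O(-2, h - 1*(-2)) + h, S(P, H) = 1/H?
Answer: 4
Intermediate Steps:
O(Q, J) = 12*J/(-1 + Q) (O(Q, J) = 6*((J + J)/(Q - 1)) = 6*((2*J)/(-1 + Q)) = 6*(2*J/(-1 + Q)) = 12*J/(-1 + Q))
B(h, p) = -12 - 3*h (B(h, p) = -4 + (12*(h - 1*(-2))/(-1 - 2) + h) = -4 + (12*(h + 2)/(-3) + h) = -4 + (12*(2 + h)*(-1/3) + h) = -4 + ((-8 - 4*h) + h) = -4 + (-8 - 3*h) = -12 - 3*h)
(-4*S(5, -4))*X(B(2, 1)) = -4/(-4)*4 = -4*(-1/4)*4 = 1*4 = 4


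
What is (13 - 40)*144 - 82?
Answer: -3970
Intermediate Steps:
(13 - 40)*144 - 82 = -27*144 - 82 = -3888 - 82 = -3970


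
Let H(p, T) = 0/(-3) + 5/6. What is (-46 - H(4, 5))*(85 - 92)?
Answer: 1967/6 ≈ 327.83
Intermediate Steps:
H(p, T) = ⅚ (H(p, T) = 0*(-⅓) + 5*(⅙) = 0 + ⅚ = ⅚)
(-46 - H(4, 5))*(85 - 92) = (-46 - 1*⅚)*(85 - 92) = (-46 - ⅚)*(-7) = -281/6*(-7) = 1967/6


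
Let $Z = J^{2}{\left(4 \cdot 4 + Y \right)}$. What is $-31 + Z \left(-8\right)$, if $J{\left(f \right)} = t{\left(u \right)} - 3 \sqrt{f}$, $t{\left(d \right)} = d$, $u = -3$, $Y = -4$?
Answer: $-967 - 288 \sqrt{3} \approx -1465.8$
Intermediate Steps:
$J{\left(f \right)} = -3 - 3 \sqrt{f}$
$Z = \left(-3 - 6 \sqrt{3}\right)^{2}$ ($Z = \left(-3 - 3 \sqrt{4 \cdot 4 - 4}\right)^{2} = \left(-3 - 3 \sqrt{16 - 4}\right)^{2} = \left(-3 - 3 \sqrt{12}\right)^{2} = \left(-3 - 3 \cdot 2 \sqrt{3}\right)^{2} = \left(-3 - 6 \sqrt{3}\right)^{2} \approx 179.35$)
$-31 + Z \left(-8\right) = -31 + \left(117 + 36 \sqrt{3}\right) \left(-8\right) = -31 - \left(936 + 288 \sqrt{3}\right) = -967 - 288 \sqrt{3}$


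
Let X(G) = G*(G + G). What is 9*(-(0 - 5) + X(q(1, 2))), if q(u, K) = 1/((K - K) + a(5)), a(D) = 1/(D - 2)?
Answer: 207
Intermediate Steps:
a(D) = 1/(-2 + D)
q(u, K) = 3 (q(u, K) = 1/((K - K) + 1/(-2 + 5)) = 1/(0 + 1/3) = 1/(0 + ⅓) = 1/(⅓) = 3)
X(G) = 2*G² (X(G) = G*(2*G) = 2*G²)
9*(-(0 - 5) + X(q(1, 2))) = 9*(-(0 - 5) + 2*3²) = 9*(-1*(-5) + 2*9) = 9*(5 + 18) = 9*23 = 207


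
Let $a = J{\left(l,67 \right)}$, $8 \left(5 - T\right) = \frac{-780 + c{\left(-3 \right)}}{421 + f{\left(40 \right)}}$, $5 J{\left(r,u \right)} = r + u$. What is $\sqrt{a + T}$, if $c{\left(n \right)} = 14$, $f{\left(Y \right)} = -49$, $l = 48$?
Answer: $\frac{\sqrt{3910371}}{372} \approx 5.3158$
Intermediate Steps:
$J{\left(r,u \right)} = \frac{r}{5} + \frac{u}{5}$ ($J{\left(r,u \right)} = \frac{r + u}{5} = \frac{r}{5} + \frac{u}{5}$)
$T = \frac{7823}{1488}$ ($T = 5 - \frac{\left(-780 + 14\right) \frac{1}{421 - 49}}{8} = 5 - \frac{\left(-766\right) \frac{1}{372}}{8} = 5 - - \frac{383}{1488} = 5 + \frac{383}{1488} = \frac{7823}{1488} \approx 5.2574$)
$a = 23$ ($a = \frac{1}{5} \cdot 48 + \frac{1}{5} \cdot 67 = \frac{48}{5} + \frac{67}{5} = 23$)
$\sqrt{a + T} = \sqrt{23 + \frac{7823}{1488}} = \sqrt{\frac{42047}{1488}} = \frac{\sqrt{3910371}}{372}$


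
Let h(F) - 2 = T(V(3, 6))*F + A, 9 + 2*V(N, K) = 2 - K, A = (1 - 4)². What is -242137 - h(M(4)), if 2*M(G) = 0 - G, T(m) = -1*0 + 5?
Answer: -242138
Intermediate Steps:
A = 9 (A = (-3)² = 9)
V(N, K) = -7/2 - K/2 (V(N, K) = -9/2 + (2 - K)/2 = -9/2 + (1 - K/2) = -7/2 - K/2)
T(m) = 5 (T(m) = 0 + 5 = 5)
M(G) = -G/2 (M(G) = (0 - G)/2 = (-G)/2 = -G/2)
h(F) = 11 + 5*F (h(F) = 2 + (5*F + 9) = 2 + (9 + 5*F) = 11 + 5*F)
-242137 - h(M(4)) = -242137 - (11 + 5*(-½*4)) = -242137 - (11 + 5*(-2)) = -242137 - (11 - 10) = -242137 - 1*1 = -242137 - 1 = -242138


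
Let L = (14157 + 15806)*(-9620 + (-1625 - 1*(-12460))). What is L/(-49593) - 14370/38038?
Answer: -230914625520/314403089 ≈ -734.45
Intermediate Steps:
L = 36405045 (L = 29963*(-9620 + (-1625 + 12460)) = 29963*(-9620 + 10835) = 29963*1215 = 36405045)
L/(-49593) - 14370/38038 = 36405045/(-49593) - 14370/38038 = 36405045*(-1/49593) - 14370*1/38038 = -12135015/16531 - 7185/19019 = -230914625520/314403089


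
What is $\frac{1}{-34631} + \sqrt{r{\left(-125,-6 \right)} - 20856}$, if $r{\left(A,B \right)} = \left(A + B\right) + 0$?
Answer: $- \frac{1}{34631} + i \sqrt{20987} \approx -2.8876 \cdot 10^{-5} + 144.87 i$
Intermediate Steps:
$r{\left(A,B \right)} = A + B$
$\frac{1}{-34631} + \sqrt{r{\left(-125,-6 \right)} - 20856} = \frac{1}{-34631} + \sqrt{\left(-125 - 6\right) - 20856} = - \frac{1}{34631} + \sqrt{-131 - 20856} = - \frac{1}{34631} + \sqrt{-20987} = - \frac{1}{34631} + i \sqrt{20987}$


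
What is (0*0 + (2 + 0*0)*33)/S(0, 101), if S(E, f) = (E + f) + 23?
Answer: 33/62 ≈ 0.53226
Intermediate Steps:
S(E, f) = 23 + E + f
(0*0 + (2 + 0*0)*33)/S(0, 101) = (0*0 + (2 + 0*0)*33)/(23 + 0 + 101) = (0 + (2 + 0)*33)/124 = (0 + 2*33)*(1/124) = (0 + 66)*(1/124) = 66*(1/124) = 33/62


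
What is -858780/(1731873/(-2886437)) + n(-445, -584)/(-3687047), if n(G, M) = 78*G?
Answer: 49118902853250/34317899 ≈ 1.4313e+6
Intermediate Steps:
-858780/(1731873/(-2886437)) + n(-445, -584)/(-3687047) = -858780/(1731873/(-2886437)) + (78*(-445))/(-3687047) = -858780/(1731873*(-1/2886437)) - 34710*(-1/3687047) = -858780/(-1731873/2886437) + 2670/283619 = -858780*(-2886437/1731873) + 2670/283619 = 173186220/121 + 2670/283619 = 49118902853250/34317899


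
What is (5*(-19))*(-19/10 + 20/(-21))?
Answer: 11381/42 ≈ 270.98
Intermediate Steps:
(5*(-19))*(-19/10 + 20/(-21)) = -95*(-19*1/10 + 20*(-1/21)) = -95*(-19/10 - 20/21) = -95*(-599/210) = 11381/42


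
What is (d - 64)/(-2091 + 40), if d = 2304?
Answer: -320/293 ≈ -1.0921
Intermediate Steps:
(d - 64)/(-2091 + 40) = (2304 - 64)/(-2091 + 40) = 2240/(-2051) = 2240*(-1/2051) = -320/293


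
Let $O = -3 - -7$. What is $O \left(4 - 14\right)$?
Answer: $-40$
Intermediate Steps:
$O = 4$ ($O = -3 + 7 = 4$)
$O \left(4 - 14\right) = 4 \left(4 - 14\right) = 4 \left(-10\right) = -40$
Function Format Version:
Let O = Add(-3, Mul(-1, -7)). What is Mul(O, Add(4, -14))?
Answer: -40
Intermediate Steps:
O = 4 (O = Add(-3, 7) = 4)
Mul(O, Add(4, -14)) = Mul(4, Add(4, -14)) = Mul(4, -10) = -40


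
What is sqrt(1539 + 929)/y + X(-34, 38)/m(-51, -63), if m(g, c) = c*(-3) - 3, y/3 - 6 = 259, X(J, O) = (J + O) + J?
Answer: -5/31 + 2*sqrt(617)/795 ≈ -0.098801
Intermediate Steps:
X(J, O) = O + 2*J
y = 795 (y = 18 + 3*259 = 18 + 777 = 795)
m(g, c) = -3 - 3*c (m(g, c) = -3*c - 3 = -3 - 3*c)
sqrt(1539 + 929)/y + X(-34, 38)/m(-51, -63) = sqrt(1539 + 929)/795 + (38 + 2*(-34))/(-3 - 3*(-63)) = sqrt(2468)*(1/795) + (38 - 68)/(-3 + 189) = (2*sqrt(617))*(1/795) - 30/186 = 2*sqrt(617)/795 - 30*1/186 = 2*sqrt(617)/795 - 5/31 = -5/31 + 2*sqrt(617)/795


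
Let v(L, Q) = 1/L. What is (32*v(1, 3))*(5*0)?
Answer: 0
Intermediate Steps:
(32*v(1, 3))*(5*0) = (32/1)*(5*0) = (32*1)*0 = 32*0 = 0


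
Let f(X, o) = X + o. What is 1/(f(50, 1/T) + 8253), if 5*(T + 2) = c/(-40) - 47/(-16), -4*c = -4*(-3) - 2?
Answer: 7/58116 ≈ 0.00012045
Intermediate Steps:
c = -5/2 (c = -(-4*(-3) - 2)/4 = -(12 - 2)/4 = -¼*10 = -5/2 ≈ -2.5000)
T = -7/5 (T = -2 + (-5/2/(-40) - 47/(-16))/5 = -2 + (-5/2*(-1/40) - 47*(-1/16))/5 = -2 + (1/16 + 47/16)/5 = -2 + (⅕)*3 = -2 + ⅗ = -7/5 ≈ -1.4000)
1/(f(50, 1/T) + 8253) = 1/((50 + 1/(-7/5)) + 8253) = 1/((50 - 5/7) + 8253) = 1/(345/7 + 8253) = 1/(58116/7) = 7/58116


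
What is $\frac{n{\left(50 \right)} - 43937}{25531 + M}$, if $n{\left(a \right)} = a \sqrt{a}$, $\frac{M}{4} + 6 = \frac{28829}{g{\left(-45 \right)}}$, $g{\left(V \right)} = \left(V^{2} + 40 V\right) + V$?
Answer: $- \frac{1977165}{1176644} + \frac{5625 \sqrt{2}}{588322} \approx -1.6668$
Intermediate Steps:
$g{\left(V \right)} = V^{2} + 41 V$
$M = \frac{27749}{45}$ ($M = -24 + 4 \frac{28829}{\left(-45\right) \left(41 - 45\right)} = -24 + 4 \frac{28829}{\left(-45\right) \left(-4\right)} = -24 + 4 \cdot \frac{28829}{180} = -24 + \frac{28829}{45} = \frac{27749}{45} \approx 616.64$)
$n{\left(a \right)} = a^{\frac{3}{2}}$
$\frac{n{\left(50 \right)} - 43937}{25531 + M} = \frac{50^{\frac{3}{2}} - 43937}{25531 + \frac{27749}{45}} = \frac{250 \sqrt{2} - 43937}{\frac{1176644}{45}} = \left(-43937 + 250 \sqrt{2}\right) \frac{45}{1176644} = - \frac{1977165}{1176644} + \frac{5625 \sqrt{2}}{588322}$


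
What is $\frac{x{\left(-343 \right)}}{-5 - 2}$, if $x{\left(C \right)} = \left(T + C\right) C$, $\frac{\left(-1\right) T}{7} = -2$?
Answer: $-16121$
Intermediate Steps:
$T = 14$ ($T = \left(-7\right) \left(-2\right) = 14$)
$x{\left(C \right)} = C \left(14 + C\right)$ ($x{\left(C \right)} = \left(14 + C\right) C = C \left(14 + C\right)$)
$\frac{x{\left(-343 \right)}}{-5 - 2} = \frac{\left(-343\right) \left(14 - 343\right)}{-5 - 2} = \frac{\left(-343\right) \left(-329\right)}{-7} = \left(- \frac{1}{7}\right) 112847 = -16121$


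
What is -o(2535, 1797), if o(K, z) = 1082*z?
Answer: -1944354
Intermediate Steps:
-o(2535, 1797) = -1082*1797 = -1*1944354 = -1944354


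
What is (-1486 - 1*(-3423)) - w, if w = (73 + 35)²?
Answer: -9727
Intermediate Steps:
w = 11664 (w = 108² = 11664)
(-1486 - 1*(-3423)) - w = (-1486 - 1*(-3423)) - 1*11664 = (-1486 + 3423) - 11664 = 1937 - 11664 = -9727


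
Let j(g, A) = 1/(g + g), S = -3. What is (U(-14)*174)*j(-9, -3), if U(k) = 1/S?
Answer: 29/9 ≈ 3.2222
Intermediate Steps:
U(k) = -⅓ (U(k) = 1/(-3) = -⅓)
j(g, A) = 1/(2*g)
(U(-14)*174)*j(-9, -3) = (-⅓*174)*((½)/(-9)) = -29*(-1)/9 = -58*(-1/18) = 29/9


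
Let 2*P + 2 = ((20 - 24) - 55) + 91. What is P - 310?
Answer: -295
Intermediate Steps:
P = 15 (P = -1 + (((20 - 24) - 55) + 91)/2 = -1 + ((-4 - 55) + 91)/2 = -1 + (-59 + 91)/2 = -1 + (½)*32 = -1 + 16 = 15)
P - 310 = 15 - 310 = -295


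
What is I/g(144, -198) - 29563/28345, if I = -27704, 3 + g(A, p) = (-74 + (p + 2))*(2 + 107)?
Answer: -84857899/834278385 ≈ -0.10171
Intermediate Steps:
g(A, p) = -7851 + 109*p (g(A, p) = -3 + (-74 + (p + 2))*(2 + 107) = -3 + (-74 + (2 + p))*109 = -3 + (-72 + p)*109 = -3 + (-7848 + 109*p) = -7851 + 109*p)
I/g(144, -198) - 29563/28345 = -27704/(-7851 + 109*(-198)) - 29563/28345 = -27704/(-7851 - 21582) - 29563*1/28345 = -27704/(-29433) - 29563/28345 = -27704*(-1/29433) - 29563/28345 = 27704/29433 - 29563/28345 = -84857899/834278385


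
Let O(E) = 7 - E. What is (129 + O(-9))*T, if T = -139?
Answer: -20155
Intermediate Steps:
(129 + O(-9))*T = (129 + (7 - 1*(-9)))*(-139) = (129 + (7 + 9))*(-139) = (129 + 16)*(-139) = 145*(-139) = -20155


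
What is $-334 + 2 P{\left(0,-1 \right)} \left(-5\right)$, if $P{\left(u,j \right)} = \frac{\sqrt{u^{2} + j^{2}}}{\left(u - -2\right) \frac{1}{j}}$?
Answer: $-329$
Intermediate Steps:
$P{\left(u,j \right)} = \frac{j \sqrt{j^{2} + u^{2}}}{2 + u}$ ($P{\left(u,j \right)} = \frac{\sqrt{j^{2} + u^{2}}}{\left(u + 2\right) \frac{1}{j}} = \frac{\sqrt{j^{2} + u^{2}}}{\left(2 + u\right) \frac{1}{j}} = \frac{\sqrt{j^{2} + u^{2}}}{\frac{1}{j} \left(2 + u\right)} = \sqrt{j^{2} + u^{2}} \frac{j}{2 + u} = \frac{j \sqrt{j^{2} + u^{2}}}{2 + u}$)
$-334 + 2 P{\left(0,-1 \right)} \left(-5\right) = -334 + 2 \left(- \frac{\sqrt{\left(-1\right)^{2} + 0^{2}}}{2 + 0}\right) \left(-5\right) = -334 + 2 \left(- \frac{\sqrt{1 + 0}}{2}\right) \left(-5\right) = -334 + 2 \left(\left(-1\right) \frac{1}{2} \sqrt{1}\right) \left(-5\right) = -334 + 2 \left(\left(-1\right) \frac{1}{2} \cdot 1\right) \left(-5\right) = -334 + 2 \left(- \frac{1}{2}\right) \left(-5\right) = -334 - -5 = -334 + 5 = -329$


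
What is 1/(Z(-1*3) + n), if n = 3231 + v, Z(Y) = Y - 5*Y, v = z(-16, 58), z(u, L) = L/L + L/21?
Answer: 21/68182 ≈ 0.00030800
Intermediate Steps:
z(u, L) = 1 + L/21 (z(u, L) = 1 + L*(1/21) = 1 + L/21)
v = 79/21 (v = 1 + (1/21)*58 = 1 + 58/21 = 79/21 ≈ 3.7619)
Z(Y) = -4*Y
n = 67930/21 (n = 3231 + 79/21 = 67930/21 ≈ 3234.8)
1/(Z(-1*3) + n) = 1/(-(-4)*3 + 67930/21) = 1/(-4*(-3) + 67930/21) = 1/(12 + 67930/21) = 1/(68182/21) = 21/68182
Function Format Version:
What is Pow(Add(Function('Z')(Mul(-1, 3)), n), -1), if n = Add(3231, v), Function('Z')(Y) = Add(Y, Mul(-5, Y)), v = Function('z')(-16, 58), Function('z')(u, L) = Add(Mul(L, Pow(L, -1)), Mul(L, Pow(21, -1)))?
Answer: Rational(21, 68182) ≈ 0.00030800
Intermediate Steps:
Function('z')(u, L) = Add(1, Mul(Rational(1, 21), L)) (Function('z')(u, L) = Add(1, Mul(L, Rational(1, 21))) = Add(1, Mul(Rational(1, 21), L)))
v = Rational(79, 21) (v = Add(1, Mul(Rational(1, 21), 58)) = Add(1, Rational(58, 21)) = Rational(79, 21) ≈ 3.7619)
Function('Z')(Y) = Mul(-4, Y)
n = Rational(67930, 21) (n = Add(3231, Rational(79, 21)) = Rational(67930, 21) ≈ 3234.8)
Pow(Add(Function('Z')(Mul(-1, 3)), n), -1) = Pow(Add(Mul(-4, Mul(-1, 3)), Rational(67930, 21)), -1) = Pow(Add(Mul(-4, -3), Rational(67930, 21)), -1) = Pow(Add(12, Rational(67930, 21)), -1) = Pow(Rational(68182, 21), -1) = Rational(21, 68182)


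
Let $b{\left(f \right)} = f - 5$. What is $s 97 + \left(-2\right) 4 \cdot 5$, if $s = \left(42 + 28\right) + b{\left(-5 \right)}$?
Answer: $5780$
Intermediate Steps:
$b{\left(f \right)} = -5 + f$
$s = 60$ ($s = \left(42 + 28\right) - 10 = 70 - 10 = 60$)
$s 97 + \left(-2\right) 4 \cdot 5 = 60 \cdot 97 + \left(-2\right) 4 \cdot 5 = 5820 - 40 = 5780$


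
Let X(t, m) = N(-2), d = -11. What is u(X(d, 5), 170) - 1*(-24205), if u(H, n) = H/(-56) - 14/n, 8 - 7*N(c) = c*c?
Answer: 201626879/8330 ≈ 24205.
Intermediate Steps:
N(c) = 8/7 - c²/7 (N(c) = 8/7 - c*c/7 = 8/7 - c²/7)
X(t, m) = 4/7 (X(t, m) = 8/7 - ⅐*(-2)² = 8/7 - ⅐*4 = 8/7 - 4/7 = 4/7)
u(H, n) = -14/n - H/56 (u(H, n) = H*(-1/56) - 14/n = -H/56 - 14/n = -14/n - H/56)
u(X(d, 5), 170) - 1*(-24205) = (-14/170 - 1/56*4/7) - 1*(-24205) = (-14*1/170 - 1/98) + 24205 = (-7/85 - 1/98) + 24205 = -771/8330 + 24205 = 201626879/8330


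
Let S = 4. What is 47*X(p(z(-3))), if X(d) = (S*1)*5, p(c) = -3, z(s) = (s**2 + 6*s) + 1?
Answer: 940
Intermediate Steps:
z(s) = 1 + s**2 + 6*s
X(d) = 20 (X(d) = (4*1)*5 = 4*5 = 20)
47*X(p(z(-3))) = 47*20 = 940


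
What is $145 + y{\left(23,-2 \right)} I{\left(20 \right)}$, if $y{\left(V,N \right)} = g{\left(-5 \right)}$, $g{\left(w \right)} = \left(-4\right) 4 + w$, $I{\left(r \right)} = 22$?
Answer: $-317$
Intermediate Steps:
$g{\left(w \right)} = -16 + w$
$y{\left(V,N \right)} = -21$ ($y{\left(V,N \right)} = -16 - 5 = -21$)
$145 + y{\left(23,-2 \right)} I{\left(20 \right)} = 145 - 462 = -317$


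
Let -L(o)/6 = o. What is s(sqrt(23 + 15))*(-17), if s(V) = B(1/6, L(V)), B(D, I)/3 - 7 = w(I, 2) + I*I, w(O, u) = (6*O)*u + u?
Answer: -70227 + 3672*sqrt(38) ≈ -47591.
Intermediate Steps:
L(o) = -6*o
w(O, u) = u + 6*O*u (w(O, u) = 6*O*u + u = u + 6*O*u)
B(D, I) = 27 + 3*I**2 + 36*I (B(D, I) = 21 + 3*(2*(1 + 6*I) + I*I) = 21 + 3*((2 + 12*I) + I**2) = 21 + 3*(2 + I**2 + 12*I) = 21 + (6 + 3*I**2 + 36*I) = 27 + 3*I**2 + 36*I)
s(V) = 27 - 216*V + 108*V**2 (s(V) = 27 + 3*(-6*V)**2 + 36*(-6*V) = 27 + 3*(36*V**2) - 216*V = 27 + 108*V**2 - 216*V = 27 - 216*V + 108*V**2)
s(sqrt(23 + 15))*(-17) = (27 - 216*sqrt(23 + 15) + 108*(sqrt(23 + 15))**2)*(-17) = (27 - 216*sqrt(38) + 108*(sqrt(38))**2)*(-17) = (27 - 216*sqrt(38) + 108*38)*(-17) = (27 - 216*sqrt(38) + 4104)*(-17) = (4131 - 216*sqrt(38))*(-17) = -70227 + 3672*sqrt(38)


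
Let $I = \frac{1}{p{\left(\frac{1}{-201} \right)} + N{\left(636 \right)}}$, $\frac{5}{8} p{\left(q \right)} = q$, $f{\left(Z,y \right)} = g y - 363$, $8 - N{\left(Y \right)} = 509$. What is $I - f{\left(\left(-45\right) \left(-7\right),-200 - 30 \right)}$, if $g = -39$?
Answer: $- \frac{4333737396}{503513} \approx -8607.0$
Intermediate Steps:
$N{\left(Y \right)} = -501$ ($N{\left(Y \right)} = 8 - 509 = -501$)
$f{\left(Z,y \right)} = -363 - 39 y$ ($f{\left(Z,y \right)} = - 39 y - 363 = -363 - 39 y$)
$p{\left(q \right)} = \frac{8 q}{5}$
$I = - \frac{1005}{503513}$ ($I = \frac{1}{\frac{8}{5 \left(-201\right)} - 501} = \frac{1}{\frac{8}{5} \left(- \frac{1}{201}\right) - 501} = \frac{1}{- \frac{8}{1005} - 501} = \frac{1}{- \frac{503513}{1005}} = - \frac{1005}{503513} \approx -0.001996$)
$I - f{\left(\left(-45\right) \left(-7\right),-200 - 30 \right)} = - \frac{1005}{503513} - \left(-363 - 39 \left(-200 - 30\right)\right) = - \frac{1005}{503513} - \left(-363 - -8970\right) = - \frac{1005}{503513} - \left(-363 + 8970\right) = - \frac{1005}{503513} - 8607 = - \frac{4333737396}{503513}$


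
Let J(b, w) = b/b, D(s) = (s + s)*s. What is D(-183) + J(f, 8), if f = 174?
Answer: 66979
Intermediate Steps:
D(s) = 2*s² (D(s) = (2*s)*s = 2*s²)
J(b, w) = 1
D(-183) + J(f, 8) = 2*(-183)² + 1 = 2*33489 + 1 = 66978 + 1 = 66979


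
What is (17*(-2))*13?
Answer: -442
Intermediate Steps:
(17*(-2))*13 = -34*13 = -442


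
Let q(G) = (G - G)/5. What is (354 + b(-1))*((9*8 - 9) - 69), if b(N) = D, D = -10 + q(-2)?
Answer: -2064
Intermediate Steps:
q(G) = 0 (q(G) = 0*(⅕) = 0)
D = -10 (D = -10 + 0 = -10)
b(N) = -10
(354 + b(-1))*((9*8 - 9) - 69) = (354 - 10)*((9*8 - 9) - 69) = 344*((72 - 9) - 69) = 344*(63 - 69) = 344*(-6) = -2064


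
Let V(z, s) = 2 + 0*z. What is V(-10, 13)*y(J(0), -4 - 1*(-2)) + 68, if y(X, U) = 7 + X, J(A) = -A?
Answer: 82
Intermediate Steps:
V(z, s) = 2 (V(z, s) = 2 + 0 = 2)
V(-10, 13)*y(J(0), -4 - 1*(-2)) + 68 = 2*(7 - 1*0) + 68 = 2*(7 + 0) + 68 = 2*7 + 68 = 14 + 68 = 82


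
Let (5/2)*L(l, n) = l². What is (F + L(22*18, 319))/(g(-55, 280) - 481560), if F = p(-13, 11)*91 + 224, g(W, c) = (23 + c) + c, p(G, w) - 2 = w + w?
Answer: -325672/2404885 ≈ -0.13542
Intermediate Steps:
p(G, w) = 2 + 2*w (p(G, w) = 2 + (w + w) = 2 + 2*w)
L(l, n) = 2*l²/5
g(W, c) = 23 + 2*c
F = 2408 (F = (2 + 2*11)*91 + 224 = (2 + 22)*91 + 224 = 24*91 + 224 = 2184 + 224 = 2408)
(F + L(22*18, 319))/(g(-55, 280) - 481560) = (2408 + 2*(22*18)²/5)/((23 + 2*280) - 481560) = (2408 + (⅖)*396²)/((23 + 560) - 481560) = (2408 + (⅖)*156816)/(583 - 481560) = (2408 + 313632/5)/(-480977) = (325672/5)*(-1/480977) = -325672/2404885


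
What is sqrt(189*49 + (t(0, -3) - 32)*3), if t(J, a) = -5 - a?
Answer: sqrt(9159) ≈ 95.703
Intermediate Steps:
sqrt(189*49 + (t(0, -3) - 32)*3) = sqrt(189*49 + ((-5 - 1*(-3)) - 32)*3) = sqrt(9261 + ((-5 + 3) - 32)*3) = sqrt(9261 + (-2 - 32)*3) = sqrt(9261 - 34*3) = sqrt(9261 - 102) = sqrt(9159)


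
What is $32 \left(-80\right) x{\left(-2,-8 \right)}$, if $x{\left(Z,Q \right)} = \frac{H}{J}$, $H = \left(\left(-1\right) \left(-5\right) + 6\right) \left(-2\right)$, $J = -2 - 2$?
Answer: $-14080$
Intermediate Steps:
$J = -4$ ($J = -2 - 2 = -4$)
$H = -22$ ($H = \left(5 + 6\right) \left(-2\right) = 11 \left(-2\right) = -22$)
$x{\left(Z,Q \right)} = \frac{11}{2}$ ($x{\left(Z,Q \right)} = - \frac{22}{-4} = \left(-22\right) \left(- \frac{1}{4}\right) = \frac{11}{2}$)
$32 \left(-80\right) x{\left(-2,-8 \right)} = 32 \left(-80\right) \frac{11}{2} = \left(-2560\right) \frac{11}{2} = -14080$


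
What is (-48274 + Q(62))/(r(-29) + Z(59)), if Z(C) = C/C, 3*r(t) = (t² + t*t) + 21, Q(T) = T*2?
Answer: -72225/853 ≈ -84.672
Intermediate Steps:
Q(T) = 2*T
r(t) = 7 + 2*t²/3 (r(t) = ((t² + t*t) + 21)/3 = ((t² + t²) + 21)/3 = (2*t² + 21)/3 = (21 + 2*t²)/3 = 7 + 2*t²/3)
Z(C) = 1
(-48274 + Q(62))/(r(-29) + Z(59)) = (-48274 + 2*62)/((7 + (⅔)*(-29)²) + 1) = (-48274 + 124)/((7 + (⅔)*841) + 1) = -48150/((7 + 1682/3) + 1) = -48150/(1703/3 + 1) = -48150/1706/3 = -48150*3/1706 = -72225/853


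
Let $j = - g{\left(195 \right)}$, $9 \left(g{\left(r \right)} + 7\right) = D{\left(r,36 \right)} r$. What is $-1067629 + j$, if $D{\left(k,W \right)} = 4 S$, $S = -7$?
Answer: $- \frac{3201046}{3} \approx -1.067 \cdot 10^{6}$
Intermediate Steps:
$D{\left(k,W \right)} = -28$ ($D{\left(k,W \right)} = 4 \left(-7\right) = -28$)
$g{\left(r \right)} = -7 - \frac{28 r}{9}$ ($g{\left(r \right)} = -7 + \frac{\left(-28\right) r}{9} = -7 - \frac{28 r}{9}$)
$j = \frac{1841}{3}$ ($j = - (-7 - \frac{1820}{3}) = \left(-1\right) \left(- \frac{1841}{3}\right) = \frac{1841}{3} \approx 613.67$)
$-1067629 + j = -1067629 + \frac{1841}{3} = - \frac{3201046}{3}$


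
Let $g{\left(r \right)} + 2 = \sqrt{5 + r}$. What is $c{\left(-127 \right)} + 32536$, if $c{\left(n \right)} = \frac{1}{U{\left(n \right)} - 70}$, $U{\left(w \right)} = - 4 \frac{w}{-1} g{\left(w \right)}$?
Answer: $\frac{526737082505}{16189362} + \frac{127 i \sqrt{122}}{8094681} \approx 32536.0 + 0.00017329 i$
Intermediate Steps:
$g{\left(r \right)} = -2 + \sqrt{5 + r}$
$U{\left(w \right)} = 4 w \left(-2 + \sqrt{5 + w}\right)$ ($U{\left(w \right)} = - 4 \frac{w}{-1} \left(-2 + \sqrt{5 + w}\right) = - 4 w \left(-1\right) \left(-2 + \sqrt{5 + w}\right) = - 4 \left(- w\right) \left(-2 + \sqrt{5 + w}\right) = 4 w \left(-2 + \sqrt{5 + w}\right)$)
$c{\left(n \right)} = \frac{1}{-70 + 4 n \left(-2 + \sqrt{5 + n}\right)}$ ($c{\left(n \right)} = \frac{1}{4 n \left(-2 + \sqrt{5 + n}\right) - 70} = \frac{1}{-70 + 4 n \left(-2 + \sqrt{5 + n}\right)}$)
$c{\left(-127 \right)} + 32536 = \frac{1}{2 \left(-35 + 2 \left(-127\right) \left(-2 + \sqrt{5 - 127}\right)\right)} + 32536 = \frac{1}{2 \left(-35 + 2 \left(-127\right) \left(-2 + \sqrt{-122}\right)\right)} + 32536 = \frac{1}{2 \left(-35 + 2 \left(-127\right) \left(-2 + i \sqrt{122}\right)\right)} + 32536 = \frac{1}{2 \left(-35 + \left(508 - 254 i \sqrt{122}\right)\right)} + 32536 = \frac{1}{2 \left(473 - 254 i \sqrt{122}\right)} + 32536 = 32536 + \frac{1}{2 \left(473 - 254 i \sqrt{122}\right)}$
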